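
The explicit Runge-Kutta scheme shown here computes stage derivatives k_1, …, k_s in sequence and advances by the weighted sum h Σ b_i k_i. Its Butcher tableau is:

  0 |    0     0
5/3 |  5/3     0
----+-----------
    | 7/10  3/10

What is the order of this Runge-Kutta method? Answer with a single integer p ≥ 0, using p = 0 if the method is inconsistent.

b = (7/10, 3/10)
c = (0, 5/3)
Σ b_i: 7/10·1 + 3/10·1 = 1 ✓
b·c: 3/10·5/3 = 1/2 ✓; 2 stages ⇒ order 2.

2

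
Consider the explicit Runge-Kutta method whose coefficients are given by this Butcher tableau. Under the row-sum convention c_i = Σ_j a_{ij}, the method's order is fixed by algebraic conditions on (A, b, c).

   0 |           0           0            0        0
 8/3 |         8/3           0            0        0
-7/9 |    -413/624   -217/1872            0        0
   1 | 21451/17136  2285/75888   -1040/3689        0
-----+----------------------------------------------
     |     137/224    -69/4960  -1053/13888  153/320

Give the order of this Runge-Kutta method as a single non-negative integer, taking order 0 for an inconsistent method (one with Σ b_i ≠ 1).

4

b = (137/224, -69/4960, -1053/13888, 153/320)
c = (0, 8/3, -7/9, 1)
Ac = (0, 0, -217/702, 275/918)
Σ b_i: 137/224·1 + (-69/4960)·1 + (-1053/13888)·1 + 153/320·1 = 1 ✓
b·c: (-69/4960)·8/3 + (-1053/13888)·(-7/9) + 153/320·1 = 1/2 ✓
b·c²: (-69/4960)·64/9 + (-1053/13888)·49/81 + 153/320·1 = 1/3 ✓
b·Ac: (-1053/13888)·(-217/702) + 153/320·275/918 = 1/6 ✓
b·c³: (-69/4960)·512/27 + (-1053/13888)·(-343/729) + 153/320·1 = 1/4 ✓
b·(c∘Ac): (-1053/13888)·1519/6318 + 153/320·275/918 = 1/8 ✓
b·Ac²: (-1053/13888)·(-868/1053) + 153/320·20/459 = 1/12 ✓
b·A²c: 153/320·40/459 = 1/24 ✓; 4 stages ⇒ order 4.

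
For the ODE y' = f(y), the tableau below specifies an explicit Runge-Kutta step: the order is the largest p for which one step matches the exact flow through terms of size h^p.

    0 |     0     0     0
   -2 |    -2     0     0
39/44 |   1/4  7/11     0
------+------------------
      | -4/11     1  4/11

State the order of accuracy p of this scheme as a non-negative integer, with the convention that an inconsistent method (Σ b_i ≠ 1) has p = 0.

1

b = (-4/11, 1, 4/11)
c = (0, -2, 39/44)
Ac = (0, 0, -14/11)
Σ b_i: (-4/11)·1 + 1·1 + 4/11·1 = 1 ✓
b·c: 1·(-2) + 4/11·39/44 = -203/121 ≠ 1/2 ⇒ order 1.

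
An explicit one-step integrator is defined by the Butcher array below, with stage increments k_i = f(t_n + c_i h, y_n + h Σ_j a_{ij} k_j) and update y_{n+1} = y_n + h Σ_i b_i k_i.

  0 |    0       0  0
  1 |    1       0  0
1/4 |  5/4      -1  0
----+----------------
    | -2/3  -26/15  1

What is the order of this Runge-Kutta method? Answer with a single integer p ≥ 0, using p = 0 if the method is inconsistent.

0

b = (-2/3, -26/15, 1)
c = (0, 1, 1/4)
Ac = (0, 0, -1)
Σ b_i: (-2/3)·1 + (-26/15)·1 + 1·1 = -7/5 ≠ 1 ⇒ order 0.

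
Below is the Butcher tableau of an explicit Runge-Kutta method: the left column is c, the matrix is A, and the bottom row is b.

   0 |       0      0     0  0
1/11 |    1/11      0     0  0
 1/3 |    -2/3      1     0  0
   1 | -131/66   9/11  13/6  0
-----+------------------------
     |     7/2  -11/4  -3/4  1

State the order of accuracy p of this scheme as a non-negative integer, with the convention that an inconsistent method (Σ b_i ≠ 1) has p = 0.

2

b = (7/2, -11/4, -3/4, 1)
c = (0, 1/11, 1/3, 1)
Ac = (0, 0, 1/11, 1735/2178)
Σ b_i: 7/2·1 + (-11/4)·1 + (-3/4)·1 + 1·1 = 1 ✓
b·c: (-11/4)·1/11 + (-3/4)·1/3 + 1·1 = 1/2 ✓
b·c²: (-11/4)·1/121 + (-3/4)·1/9 + 1·1 = 59/66 ≠ 1/3 ⇒ order 2.
b·Ac: (-3/4)·1/11 + 1·1735/2178 = 3173/4356 ≠ 1/6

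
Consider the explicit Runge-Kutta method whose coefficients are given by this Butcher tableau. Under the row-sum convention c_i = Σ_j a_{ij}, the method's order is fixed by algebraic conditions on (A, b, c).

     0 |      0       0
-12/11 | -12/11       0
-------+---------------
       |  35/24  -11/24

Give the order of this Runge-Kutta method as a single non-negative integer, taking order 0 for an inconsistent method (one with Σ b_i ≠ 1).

b = (35/24, -11/24)
c = (0, -12/11)
Σ b_i: 35/24·1 + (-11/24)·1 = 1 ✓
b·c: (-11/24)·(-12/11) = 1/2 ✓; 2 stages ⇒ order 2.

2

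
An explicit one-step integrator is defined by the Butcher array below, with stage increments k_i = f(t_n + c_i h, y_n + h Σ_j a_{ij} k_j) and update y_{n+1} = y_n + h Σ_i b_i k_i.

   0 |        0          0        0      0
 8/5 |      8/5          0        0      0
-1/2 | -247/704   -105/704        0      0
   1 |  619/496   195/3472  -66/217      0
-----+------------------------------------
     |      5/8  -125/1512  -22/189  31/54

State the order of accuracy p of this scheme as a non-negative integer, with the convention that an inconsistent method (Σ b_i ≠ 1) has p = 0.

4

b = (5/8, -125/1512, -22/189, 31/54)
c = (0, 8/5, -1/2, 1)
Ac = (0, 0, -21/88, 15/62)
Σ b_i: 5/8·1 + (-125/1512)·1 + (-22/189)·1 + 31/54·1 = 1 ✓
b·c: (-125/1512)·8/5 + (-22/189)·(-1/2) + 31/54·1 = 1/2 ✓
b·c²: (-125/1512)·64/25 + (-22/189)·1/4 + 31/54·1 = 1/3 ✓
b·Ac: (-22/189)·(-21/88) + 31/54·15/62 = 1/6 ✓
b·c³: (-125/1512)·512/125 + (-22/189)·(-1/8) + 31/54·1 = 1/4 ✓
b·(c∘Ac): (-22/189)·21/176 + 31/54·15/62 = 1/8 ✓
b·Ac²: (-22/189)·(-21/55) + 31/54·21/310 = 1/12 ✓
b·A²c: 31/54·9/124 = 1/24 ✓; 4 stages ⇒ order 4.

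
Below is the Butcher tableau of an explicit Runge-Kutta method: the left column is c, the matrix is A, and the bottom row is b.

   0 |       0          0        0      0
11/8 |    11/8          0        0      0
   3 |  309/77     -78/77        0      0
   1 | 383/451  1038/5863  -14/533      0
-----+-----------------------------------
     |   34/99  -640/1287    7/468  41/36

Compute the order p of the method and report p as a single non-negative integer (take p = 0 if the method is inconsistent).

b = (34/99, -640/1287, 7/468, 41/36)
c = (0, 11/8, 3, 1)
Ac = (0, 0, -39/28, 27/164)
Σ b_i: 34/99·1 + (-640/1287)·1 + 7/468·1 + 41/36·1 = 1 ✓
b·c: (-640/1287)·11/8 + 7/468·3 + 41/36·1 = 1/2 ✓
b·c²: (-640/1287)·121/64 + 7/468·9 + 41/36·1 = 1/3 ✓
b·Ac: 7/468·(-39/28) + 41/36·27/164 = 1/6 ✓
b·c³: (-640/1287)·1331/512 + 7/468·27 + 41/36·1 = 1/4 ✓
b·(c∘Ac): 7/468·(-117/28) + 41/36·27/164 = 1/8 ✓
b·Ac²: 7/468·(-429/224) + 41/36·129/1312 = 1/12 ✓
b·A²c: 41/36·3/82 = 1/24 ✓; 4 stages ⇒ order 4.

4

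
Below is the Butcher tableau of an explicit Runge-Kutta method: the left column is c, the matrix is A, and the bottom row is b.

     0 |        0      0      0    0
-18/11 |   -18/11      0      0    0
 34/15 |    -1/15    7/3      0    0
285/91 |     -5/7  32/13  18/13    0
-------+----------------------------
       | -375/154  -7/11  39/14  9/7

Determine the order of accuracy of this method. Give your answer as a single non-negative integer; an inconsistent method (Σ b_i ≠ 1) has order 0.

b = (-375/154, -7/11, 39/14, 9/7)
c = (0, -18/11, 34/15, 285/91)
Ac = (0, 0, -42/11, -636/715)
Σ b_i: (-375/154)·1 + (-7/11)·1 + 39/14·1 + 9/7·1 = 1 ✓
b·c: (-7/11)·(-18/11) + 39/14·34/15 + 9/7·285/91 = 4386566/385385 ≠ 1/2 ⇒ order 1.

1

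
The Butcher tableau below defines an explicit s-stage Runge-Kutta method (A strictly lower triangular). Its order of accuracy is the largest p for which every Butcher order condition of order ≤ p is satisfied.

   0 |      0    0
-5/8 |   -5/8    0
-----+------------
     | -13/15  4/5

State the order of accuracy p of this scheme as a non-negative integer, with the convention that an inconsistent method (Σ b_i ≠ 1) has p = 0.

0

b = (-13/15, 4/5)
c = (0, -5/8)
Σ b_i: (-13/15)·1 + 4/5·1 = -1/15 ≠ 1 ⇒ order 0.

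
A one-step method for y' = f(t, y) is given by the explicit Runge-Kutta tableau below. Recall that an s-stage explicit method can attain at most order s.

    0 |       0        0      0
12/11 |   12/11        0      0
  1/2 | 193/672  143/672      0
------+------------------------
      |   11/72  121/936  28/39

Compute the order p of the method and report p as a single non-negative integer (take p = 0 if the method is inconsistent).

b = (11/72, 121/936, 28/39)
c = (0, 12/11, 1/2)
Ac = (0, 0, 13/56)
Σ b_i: 11/72·1 + 121/936·1 + 28/39·1 = 1 ✓
b·c: 121/936·12/11 + 28/39·1/2 = 1/2 ✓
b·c²: 121/936·144/121 + 28/39·1/4 = 1/3 ✓
b·Ac: 28/39·13/56 = 1/6 ✓; 3 stages ⇒ order 3.

3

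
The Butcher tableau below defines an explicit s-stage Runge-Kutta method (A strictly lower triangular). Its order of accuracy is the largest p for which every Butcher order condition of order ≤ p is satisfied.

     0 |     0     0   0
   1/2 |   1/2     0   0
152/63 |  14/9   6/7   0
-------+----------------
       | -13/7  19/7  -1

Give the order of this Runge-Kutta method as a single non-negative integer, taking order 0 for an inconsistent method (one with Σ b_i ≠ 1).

b = (-13/7, 19/7, -1)
c = (0, 1/2, 152/63)
Ac = (0, 0, 3/7)
Σ b_i: (-13/7)·1 + 19/7·1 + (-1)·1 = -1/7 ≠ 1 ⇒ order 0.

0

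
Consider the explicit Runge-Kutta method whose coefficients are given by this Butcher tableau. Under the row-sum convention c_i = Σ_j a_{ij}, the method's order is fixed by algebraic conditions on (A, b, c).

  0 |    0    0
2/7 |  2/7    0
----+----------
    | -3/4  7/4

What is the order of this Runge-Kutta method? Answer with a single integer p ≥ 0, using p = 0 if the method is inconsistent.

2

b = (-3/4, 7/4)
c = (0, 2/7)
Σ b_i: (-3/4)·1 + 7/4·1 = 1 ✓
b·c: 7/4·2/7 = 1/2 ✓; 2 stages ⇒ order 2.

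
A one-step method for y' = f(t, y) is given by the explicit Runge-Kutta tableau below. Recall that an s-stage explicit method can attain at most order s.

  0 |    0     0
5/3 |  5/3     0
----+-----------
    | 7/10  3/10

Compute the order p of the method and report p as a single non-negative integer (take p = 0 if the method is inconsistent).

2

b = (7/10, 3/10)
c = (0, 5/3)
Σ b_i: 7/10·1 + 3/10·1 = 1 ✓
b·c: 3/10·5/3 = 1/2 ✓; 2 stages ⇒ order 2.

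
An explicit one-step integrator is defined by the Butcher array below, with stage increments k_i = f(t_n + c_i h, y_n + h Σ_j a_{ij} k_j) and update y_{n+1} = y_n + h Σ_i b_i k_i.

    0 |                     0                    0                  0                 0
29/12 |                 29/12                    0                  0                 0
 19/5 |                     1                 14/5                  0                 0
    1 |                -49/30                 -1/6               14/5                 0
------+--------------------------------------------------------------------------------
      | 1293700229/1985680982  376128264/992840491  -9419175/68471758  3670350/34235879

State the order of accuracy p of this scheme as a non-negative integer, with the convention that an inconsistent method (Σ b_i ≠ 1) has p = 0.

b = (1293700229/1985680982, 376128264/992840491, -9419175/68471758, 3670350/34235879)
c = (0, 29/12, 19/5, 1)
Ac = (0, 0, 203/30, 18427/1800)
Σ b_i: 1293700229/1985680982·1 + 376128264/992840491·1 + (-9419175/68471758)·1 + 3670350/34235879·1 = 1 ✓
b·c: 376128264/992840491·29/12 + (-9419175/68471758)·19/5 + 3670350/34235879·1 = 1/2 ✓
b·c²: 376128264/992840491·841/144 + (-9419175/68471758)·361/25 + 3670350/34235879·1 = 1/3 ✓
b·Ac: (-9419175/68471758)·203/30 + 3670350/34235879·18427/1800 = 1/6 ✓
b·c³: 376128264/992840491·24389/1728 + (-9419175/68471758)·6859/125 + 3670350/34235879·1 = -25810682453/12324916440 ≠ 1/4 ⇒ order 3.
b·(c∘Ac): (-9419175/68471758)·3857/150 + 3670350/34235879·18427/1800 = -250575014/102707637 ≠ 1/8
b·Ac²: (-9419175/68471758)·5887/360 + 3670350/34235879·4261531/108000 = 24412359407/12324916440 ≠ 1/12
b·A²c: 3670350/34235879·1421/75 = 69540898/34235879 ≠ 1/24

3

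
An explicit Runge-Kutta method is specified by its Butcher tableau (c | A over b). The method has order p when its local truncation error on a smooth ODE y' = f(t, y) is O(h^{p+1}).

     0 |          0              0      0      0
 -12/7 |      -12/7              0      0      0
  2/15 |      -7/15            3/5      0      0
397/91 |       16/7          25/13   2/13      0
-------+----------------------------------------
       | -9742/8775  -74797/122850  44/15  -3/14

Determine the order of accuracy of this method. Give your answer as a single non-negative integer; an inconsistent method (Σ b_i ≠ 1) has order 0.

2

b = (-9742/8775, -74797/122850, 44/15, -3/14)
c = (0, -12/7, 2/15, 397/91)
Ac = (0, 0, -36/35, -344/105)
Σ b_i: (-9742/8775)·1 + (-74797/122850)·1 + 44/15·1 + (-3/14)·1 = 1 ✓
b·c: (-74797/122850)·(-12/7) + 44/15·2/15 + (-3/14)·397/91 = 1/2 ✓
b·c²: (-74797/122850)·144/49 + 44/15·4/225 + (-3/14)·157609/8281 = -325069523/55896750 ≠ 1/3 ⇒ order 2.
b·Ac: 44/15·(-36/35) + (-3/14)·(-344/105) = -2836/1225 ≠ 1/6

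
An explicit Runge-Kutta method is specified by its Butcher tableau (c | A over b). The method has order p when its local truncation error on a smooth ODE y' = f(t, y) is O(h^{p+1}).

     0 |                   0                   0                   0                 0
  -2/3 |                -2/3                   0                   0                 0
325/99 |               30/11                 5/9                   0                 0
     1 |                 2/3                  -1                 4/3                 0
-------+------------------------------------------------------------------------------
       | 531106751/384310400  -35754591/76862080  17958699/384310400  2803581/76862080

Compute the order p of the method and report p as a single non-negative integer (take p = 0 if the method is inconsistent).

3

b = (531106751/384310400, -35754591/76862080, 17958699/384310400, 2803581/76862080)
c = (0, -2/3, 325/99, 1)
Ac = (0, 0, -10/27, 1498/297)
Σ b_i: 531106751/384310400·1 + (-35754591/76862080)·1 + 17958699/384310400·1 + 2803581/76862080·1 = 1 ✓
b·c: (-35754591/76862080)·(-2/3) + 17958699/384310400·325/99 + 2803581/76862080·1 = 1/2 ✓
b·c²: (-35754591/76862080)·4/9 + 17958699/384310400·105625/9801 + 2803581/76862080·1 = 1/3 ✓
b·Ac: 17958699/384310400·(-10/27) + 2803581/76862080·1498/297 = 1/6 ✓
b·c³: (-35754591/76862080)·(-8/27) + 17958699/384310400·34328125/970299 + 2803581/76862080·1 = 4171940819/2282803776 ≠ 1/4 ⇒ order 3.
b·(c∘Ac): 17958699/384310400·(-3250/2673) + 2803581/76862080·1498/297 = 21990509/172939680 ≠ 1/8
b·Ac²: 17958699/384310400·20/81 + 2803581/76862080·409432/29403 = 592904953/1141401888 ≠ 1/12
b·A²c: 2803581/76862080·(-40/81) = -311509/17293968 ≠ 1/24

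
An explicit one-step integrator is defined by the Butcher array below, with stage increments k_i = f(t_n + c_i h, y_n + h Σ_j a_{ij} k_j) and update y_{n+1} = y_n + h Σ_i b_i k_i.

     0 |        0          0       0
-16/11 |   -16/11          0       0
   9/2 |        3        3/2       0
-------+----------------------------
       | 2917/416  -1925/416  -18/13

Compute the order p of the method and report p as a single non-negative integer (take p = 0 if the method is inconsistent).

2

b = (2917/416, -1925/416, -18/13)
c = (0, -16/11, 9/2)
Ac = (0, 0, -24/11)
Σ b_i: 2917/416·1 + (-1925/416)·1 + (-18/13)·1 = 1 ✓
b·c: (-1925/416)·(-16/11) + (-18/13)·9/2 = 1/2 ✓
b·c²: (-1925/416)·256/121 + (-18/13)·81/4 = -10819/286 ≠ 1/3 ⇒ order 2.
b·Ac: (-18/13)·(-24/11) = 432/143 ≠ 1/6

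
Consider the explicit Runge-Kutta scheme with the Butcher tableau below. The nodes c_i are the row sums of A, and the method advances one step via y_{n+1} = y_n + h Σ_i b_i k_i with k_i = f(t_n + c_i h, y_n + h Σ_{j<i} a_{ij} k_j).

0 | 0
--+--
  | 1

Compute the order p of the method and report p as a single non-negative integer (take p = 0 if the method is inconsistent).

b = (1)
c = (0)
Σ b_i: 1·1 = 1 ✓; 1 stage ⇒ order 1.

1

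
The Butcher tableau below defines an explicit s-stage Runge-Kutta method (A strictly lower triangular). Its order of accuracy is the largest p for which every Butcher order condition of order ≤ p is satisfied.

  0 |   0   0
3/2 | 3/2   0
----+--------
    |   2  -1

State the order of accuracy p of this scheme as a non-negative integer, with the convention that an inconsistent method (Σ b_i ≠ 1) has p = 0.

b = (2, -1)
c = (0, 3/2)
Σ b_i: 2·1 + (-1)·1 = 1 ✓
b·c: (-1)·3/2 = -3/2 ≠ 1/2 ⇒ order 1.

1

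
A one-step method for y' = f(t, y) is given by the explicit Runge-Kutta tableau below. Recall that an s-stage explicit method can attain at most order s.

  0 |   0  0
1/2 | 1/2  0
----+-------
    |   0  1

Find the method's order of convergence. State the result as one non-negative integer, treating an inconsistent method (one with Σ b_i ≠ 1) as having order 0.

b = (0, 1)
c = (0, 1/2)
Σ b_i: 1·1 = 1 ✓
b·c: 1·1/2 = 1/2 ✓; 2 stages ⇒ order 2.

2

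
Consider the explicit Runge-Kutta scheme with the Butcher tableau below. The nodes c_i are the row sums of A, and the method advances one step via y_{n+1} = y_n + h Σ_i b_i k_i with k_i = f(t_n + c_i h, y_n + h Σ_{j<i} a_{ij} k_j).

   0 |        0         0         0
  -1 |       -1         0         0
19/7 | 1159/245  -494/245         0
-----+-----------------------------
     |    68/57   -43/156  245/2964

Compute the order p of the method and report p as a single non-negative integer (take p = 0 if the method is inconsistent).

b = (68/57, -43/156, 245/2964)
c = (0, -1, 19/7)
Ac = (0, 0, 494/245)
Σ b_i: 68/57·1 + (-43/156)·1 + 245/2964·1 = 1 ✓
b·c: (-43/156)·(-1) + 245/2964·19/7 = 1/2 ✓
b·c²: (-43/156)·1 + 245/2964·361/49 = 1/3 ✓
b·Ac: 245/2964·494/245 = 1/6 ✓; 3 stages ⇒ order 3.

3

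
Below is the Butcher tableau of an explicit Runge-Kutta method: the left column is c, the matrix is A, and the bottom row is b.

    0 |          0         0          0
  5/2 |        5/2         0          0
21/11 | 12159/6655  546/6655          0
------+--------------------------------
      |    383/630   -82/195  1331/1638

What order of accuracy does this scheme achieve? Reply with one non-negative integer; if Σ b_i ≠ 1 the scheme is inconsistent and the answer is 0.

b = (383/630, -82/195, 1331/1638)
c = (0, 5/2, 21/11)
Ac = (0, 0, 273/1331)
Σ b_i: 383/630·1 + (-82/195)·1 + 1331/1638·1 = 1 ✓
b·c: (-82/195)·5/2 + 1331/1638·21/11 = 1/2 ✓
b·c²: (-82/195)·25/4 + 1331/1638·441/121 = 1/3 ✓
b·Ac: 1331/1638·273/1331 = 1/6 ✓; 3 stages ⇒ order 3.

3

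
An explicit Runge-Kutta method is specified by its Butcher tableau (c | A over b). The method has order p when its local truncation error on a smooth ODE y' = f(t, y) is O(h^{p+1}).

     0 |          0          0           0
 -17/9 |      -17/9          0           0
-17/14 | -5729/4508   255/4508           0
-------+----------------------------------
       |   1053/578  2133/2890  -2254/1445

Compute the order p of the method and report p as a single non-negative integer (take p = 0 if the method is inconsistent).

3

b = (1053/578, 2133/2890, -2254/1445)
c = (0, -17/9, -17/14)
Ac = (0, 0, -1445/13524)
Σ b_i: 1053/578·1 + 2133/2890·1 + (-2254/1445)·1 = 1 ✓
b·c: 2133/2890·(-17/9) + (-2254/1445)·(-17/14) = 1/2 ✓
b·c²: 2133/2890·289/81 + (-2254/1445)·289/196 = 1/3 ✓
b·Ac: (-2254/1445)·(-1445/13524) = 1/6 ✓; 3 stages ⇒ order 3.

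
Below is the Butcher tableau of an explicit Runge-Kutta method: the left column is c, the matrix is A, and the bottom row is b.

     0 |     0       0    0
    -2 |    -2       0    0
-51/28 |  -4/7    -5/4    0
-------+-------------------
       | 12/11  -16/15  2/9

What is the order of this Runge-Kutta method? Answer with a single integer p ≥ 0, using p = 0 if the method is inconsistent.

b = (12/11, -16/15, 2/9)
c = (0, -2, -51/28)
Ac = (0, 0, 5/2)
Σ b_i: 12/11·1 + (-16/15)·1 + 2/9·1 = 122/495 ≠ 1 ⇒ order 0.

0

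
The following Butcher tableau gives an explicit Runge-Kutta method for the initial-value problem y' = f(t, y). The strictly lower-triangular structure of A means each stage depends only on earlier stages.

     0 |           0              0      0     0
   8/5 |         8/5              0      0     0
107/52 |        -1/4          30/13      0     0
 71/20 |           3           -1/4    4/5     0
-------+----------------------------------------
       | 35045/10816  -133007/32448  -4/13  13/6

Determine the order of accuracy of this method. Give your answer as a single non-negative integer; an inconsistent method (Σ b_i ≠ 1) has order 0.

2

b = (35045/10816, -133007/32448, -4/13, 13/6)
c = (0, 8/5, 107/52, 71/20)
Ac = (0, 0, 48/13, 81/65)
Σ b_i: 35045/10816·1 + (-133007/32448)·1 + (-4/13)·1 + 13/6·1 = 1 ✓
b·c: (-133007/32448)·8/5 + (-4/13)·107/52 + 13/6·71/20 = 1/2 ✓
b·c²: (-133007/32448)·64/25 + (-4/13)·11449/2704 + 13/6·5041/400 = 27258563/1757600 ≠ 1/3 ⇒ order 2.
b·Ac: (-4/13)·48/13 + 13/6·81/65 = 2643/1690 ≠ 1/6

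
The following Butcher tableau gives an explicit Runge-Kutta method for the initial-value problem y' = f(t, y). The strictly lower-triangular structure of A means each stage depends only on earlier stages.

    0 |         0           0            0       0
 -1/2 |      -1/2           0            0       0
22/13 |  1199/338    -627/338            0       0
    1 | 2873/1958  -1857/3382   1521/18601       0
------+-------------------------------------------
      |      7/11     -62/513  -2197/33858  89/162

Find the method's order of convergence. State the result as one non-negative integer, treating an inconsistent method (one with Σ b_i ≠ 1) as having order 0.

b = (7/11, -62/513, -2197/33858, 89/162)
c = (0, -1/2, 22/13, 1)
Ac = (0, 0, 627/676, 147/356)
Σ b_i: 7/11·1 + (-62/513)·1 + (-2197/33858)·1 + 89/162·1 = 1 ✓
b·c: (-62/513)·(-1/2) + (-2197/33858)·22/13 + 89/162·1 = 1/2 ✓
b·c²: (-62/513)·1/4 + (-2197/33858)·484/169 + 89/162·1 = 1/3 ✓
b·Ac: (-2197/33858)·627/676 + 89/162·147/356 = 1/6 ✓
b·c³: (-62/513)·(-1/8) + (-2197/33858)·10648/2197 + 89/162·1 = 1/4 ✓
b·(c∘Ac): (-2197/33858)·6897/4394 + 89/162·147/356 = 1/8 ✓
b·Ac²: (-2197/33858)·(-627/1352) + 89/162·69/712 = 1/12 ✓
b·A²c: 89/162·27/356 = 1/24 ✓; 4 stages ⇒ order 4.

4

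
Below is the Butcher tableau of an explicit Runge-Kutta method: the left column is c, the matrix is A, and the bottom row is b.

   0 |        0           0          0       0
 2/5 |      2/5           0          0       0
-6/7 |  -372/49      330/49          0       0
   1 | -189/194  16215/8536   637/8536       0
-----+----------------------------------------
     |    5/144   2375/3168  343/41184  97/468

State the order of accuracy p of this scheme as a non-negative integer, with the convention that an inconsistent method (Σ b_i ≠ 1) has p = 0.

b = (5/144, 2375/3168, 343/41184, 97/468)
c = (0, 2/5, -6/7, 1)
Ac = (0, 0, 132/49, 135/194)
Σ b_i: 5/144·1 + 2375/3168·1 + 343/41184·1 + 97/468·1 = 1 ✓
b·c: 2375/3168·2/5 + 343/41184·(-6/7) + 97/468·1 = 1/2 ✓
b·c²: 2375/3168·4/25 + 343/41184·36/49 + 97/468·1 = 1/3 ✓
b·Ac: 343/41184·132/49 + 97/468·135/194 = 1/6 ✓
b·c³: 2375/3168·8/125 + 343/41184·(-216/343) + 97/468·1 = 1/4 ✓
b·(c∘Ac): 343/41184·(-792/343) + 97/468·135/194 = 1/8 ✓
b·Ac²: 343/41184·264/245 + 97/468·174/485 = 1/12 ✓
b·A²c: 97/468·39/194 = 1/24 ✓; 4 stages ⇒ order 4.

4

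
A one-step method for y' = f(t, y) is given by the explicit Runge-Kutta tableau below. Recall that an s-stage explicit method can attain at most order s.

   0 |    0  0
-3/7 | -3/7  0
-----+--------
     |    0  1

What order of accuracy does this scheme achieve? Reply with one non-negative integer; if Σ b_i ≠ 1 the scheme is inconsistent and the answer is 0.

1

b = (0, 1)
c = (0, -3/7)
Σ b_i: 1·1 = 1 ✓
b·c: 1·(-3/7) = -3/7 ≠ 1/2 ⇒ order 1.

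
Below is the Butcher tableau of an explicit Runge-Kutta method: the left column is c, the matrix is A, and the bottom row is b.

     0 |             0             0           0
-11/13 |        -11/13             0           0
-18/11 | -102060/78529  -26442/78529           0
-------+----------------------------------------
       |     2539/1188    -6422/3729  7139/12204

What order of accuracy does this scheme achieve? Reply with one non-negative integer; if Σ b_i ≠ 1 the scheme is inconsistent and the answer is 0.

b = (2539/1188, -6422/3729, 7139/12204)
c = (0, -11/13, -18/11)
Ac = (0, 0, 2034/7139)
Σ b_i: 2539/1188·1 + (-6422/3729)·1 + 7139/12204·1 = 1 ✓
b·c: (-6422/3729)·(-11/13) + 7139/12204·(-18/11) = 1/2 ✓
b·c²: (-6422/3729)·121/169 + 7139/12204·324/121 = 1/3 ✓
b·Ac: 7139/12204·2034/7139 = 1/6 ✓; 3 stages ⇒ order 3.

3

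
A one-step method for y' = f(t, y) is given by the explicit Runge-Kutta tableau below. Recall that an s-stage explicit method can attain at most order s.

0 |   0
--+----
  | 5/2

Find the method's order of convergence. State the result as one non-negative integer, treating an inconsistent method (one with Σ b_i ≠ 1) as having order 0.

b = (5/2)
c = (0)
Σ b_i: 5/2·1 = 5/2 ≠ 1 ⇒ order 0.

0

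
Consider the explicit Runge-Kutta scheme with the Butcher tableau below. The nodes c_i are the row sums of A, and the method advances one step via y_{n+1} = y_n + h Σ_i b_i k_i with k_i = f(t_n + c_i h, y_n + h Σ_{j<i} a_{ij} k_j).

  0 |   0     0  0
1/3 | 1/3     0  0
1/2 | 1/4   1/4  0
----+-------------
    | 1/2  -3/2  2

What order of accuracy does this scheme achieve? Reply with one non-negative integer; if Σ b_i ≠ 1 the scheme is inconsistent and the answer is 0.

b = (1/2, -3/2, 2)
c = (0, 1/3, 1/2)
Ac = (0, 0, 1/12)
Σ b_i: 1/2·1 + (-3/2)·1 + 2·1 = 1 ✓
b·c: (-3/2)·1/3 + 2·1/2 = 1/2 ✓
b·c²: (-3/2)·1/9 + 2·1/4 = 1/3 ✓
b·Ac: 2·1/12 = 1/6 ✓; 3 stages ⇒ order 3.

3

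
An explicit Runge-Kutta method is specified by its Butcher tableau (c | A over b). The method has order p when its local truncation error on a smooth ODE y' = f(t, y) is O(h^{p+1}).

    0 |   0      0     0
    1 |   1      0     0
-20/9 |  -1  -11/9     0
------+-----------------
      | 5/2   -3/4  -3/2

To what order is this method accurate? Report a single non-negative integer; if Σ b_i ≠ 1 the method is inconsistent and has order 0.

b = (5/2, -3/4, -3/2)
c = (0, 1, -20/9)
Ac = (0, 0, -11/9)
Σ b_i: 5/2·1 + (-3/4)·1 + (-3/2)·1 = 1/4 ≠ 1 ⇒ order 0.

0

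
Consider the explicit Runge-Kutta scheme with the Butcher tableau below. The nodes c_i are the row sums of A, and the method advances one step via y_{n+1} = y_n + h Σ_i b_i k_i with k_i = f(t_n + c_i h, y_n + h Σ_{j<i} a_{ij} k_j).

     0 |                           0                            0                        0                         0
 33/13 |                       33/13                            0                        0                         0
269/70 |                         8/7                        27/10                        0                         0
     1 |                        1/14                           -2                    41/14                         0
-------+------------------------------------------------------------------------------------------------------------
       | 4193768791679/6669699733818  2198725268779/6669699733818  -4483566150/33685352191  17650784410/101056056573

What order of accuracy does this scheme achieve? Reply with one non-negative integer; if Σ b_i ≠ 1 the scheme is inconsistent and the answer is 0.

b = (4193768791679/6669699733818, 2198725268779/6669699733818, -4483566150/33685352191, 17650784410/101056056573)
c = (0, 33/13, 269/70, 1)
Ac = (0, 0, 891/130, 78697/12740)
Σ b_i: 4193768791679/6669699733818·1 + 2198725268779/6669699733818·1 + (-4483566150/33685352191)·1 + 17650784410/101056056573·1 = 1 ✓
b·c: 2198725268779/6669699733818·33/13 + (-4483566150/33685352191)·269/70 + 17650784410/101056056573·1 = 1/2 ✓
b·c²: 2198725268779/6669699733818·1089/169 + (-4483566150/33685352191)·72361/4900 + 17650784410/101056056573·1 = 1/3 ✓
b·Ac: (-4483566150/33685352191)·891/130 + 17650784410/101056056573·78697/12740 = 1/6 ✓
b·c³: 2198725268779/6669699733818·35937/2197 + (-4483566150/33685352191)·19465109/343000 + 17650784410/101056056573·1 = -365352689948647/183922022962860 ≠ 1/4 ⇒ order 3.
b·(c∘Ac): (-4483566150/33685352191)·239679/9100 + 17650784410/101056056573·78697/12740 = -3188087912860/1313728735449 ≠ 1/8
b·Ac²: (-4483566150/33685352191)·29403/1690 + 17650784410/101056056573·351978569/11593400 = 549392520690017/183922022962860 ≠ 1/12
b·A²c: 17650784410/101056056573·36531/1820 = 3070480025151/875819156966 ≠ 1/24

3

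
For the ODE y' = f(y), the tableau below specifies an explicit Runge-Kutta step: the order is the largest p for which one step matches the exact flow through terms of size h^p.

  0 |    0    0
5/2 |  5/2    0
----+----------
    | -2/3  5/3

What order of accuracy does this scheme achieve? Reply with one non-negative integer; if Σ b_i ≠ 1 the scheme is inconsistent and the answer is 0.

b = (-2/3, 5/3)
c = (0, 5/2)
Σ b_i: (-2/3)·1 + 5/3·1 = 1 ✓
b·c: 5/3·5/2 = 25/6 ≠ 1/2 ⇒ order 1.

1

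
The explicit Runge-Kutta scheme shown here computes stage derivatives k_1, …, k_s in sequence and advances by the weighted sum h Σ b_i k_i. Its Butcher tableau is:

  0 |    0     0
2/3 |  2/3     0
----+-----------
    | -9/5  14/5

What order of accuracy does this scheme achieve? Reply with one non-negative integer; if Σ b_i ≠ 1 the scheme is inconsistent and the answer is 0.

b = (-9/5, 14/5)
c = (0, 2/3)
Σ b_i: (-9/5)·1 + 14/5·1 = 1 ✓
b·c: 14/5·2/3 = 28/15 ≠ 1/2 ⇒ order 1.

1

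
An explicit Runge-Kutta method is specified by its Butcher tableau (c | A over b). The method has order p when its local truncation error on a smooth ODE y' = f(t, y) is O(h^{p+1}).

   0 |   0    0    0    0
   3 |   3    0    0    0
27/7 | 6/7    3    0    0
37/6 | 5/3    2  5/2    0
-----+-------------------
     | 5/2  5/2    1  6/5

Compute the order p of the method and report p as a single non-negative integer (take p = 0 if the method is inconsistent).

0

b = (5/2, 5/2, 1, 6/5)
c = (0, 3, 27/7, 37/6)
Ac = (0, 0, 9, 219/14)
Σ b_i: 5/2·1 + 5/2·1 + 1·1 + 6/5·1 = 36/5 ≠ 1 ⇒ order 0.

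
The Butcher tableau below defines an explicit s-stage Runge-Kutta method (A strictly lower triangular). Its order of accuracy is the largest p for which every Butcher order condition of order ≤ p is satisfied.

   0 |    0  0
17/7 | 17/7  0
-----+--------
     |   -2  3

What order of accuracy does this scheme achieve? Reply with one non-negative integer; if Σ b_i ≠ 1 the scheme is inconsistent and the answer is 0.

1

b = (-2, 3)
c = (0, 17/7)
Σ b_i: (-2)·1 + 3·1 = 1 ✓
b·c: 3·17/7 = 51/7 ≠ 1/2 ⇒ order 1.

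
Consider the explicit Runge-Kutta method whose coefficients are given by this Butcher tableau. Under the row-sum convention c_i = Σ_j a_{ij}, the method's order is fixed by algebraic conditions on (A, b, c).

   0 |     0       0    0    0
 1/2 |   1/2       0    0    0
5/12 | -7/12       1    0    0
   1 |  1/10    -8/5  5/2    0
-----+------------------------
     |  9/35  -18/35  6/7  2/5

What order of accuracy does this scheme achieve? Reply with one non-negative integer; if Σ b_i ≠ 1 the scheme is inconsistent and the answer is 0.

b = (9/35, -18/35, 6/7, 2/5)
c = (0, 1/2, 5/12, 1)
Ac = (0, 0, 1/2, 29/120)
Σ b_i: 9/35·1 + (-18/35)·1 + 6/7·1 + 2/5·1 = 1 ✓
b·c: (-18/35)·1/2 + 6/7·5/12 + 2/5·1 = 1/2 ✓
b·c²: (-18/35)·1/4 + 6/7·25/144 + 2/5·1 = 353/840 ≠ 1/3 ⇒ order 2.
b·Ac: 6/7·1/2 + 2/5·29/120 = 1103/2100 ≠ 1/6

2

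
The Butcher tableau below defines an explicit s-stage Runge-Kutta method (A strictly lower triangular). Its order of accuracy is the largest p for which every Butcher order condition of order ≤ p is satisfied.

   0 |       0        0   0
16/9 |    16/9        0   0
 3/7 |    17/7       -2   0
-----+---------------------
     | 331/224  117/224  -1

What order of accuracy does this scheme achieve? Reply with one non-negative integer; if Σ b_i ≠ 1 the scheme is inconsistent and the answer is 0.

2

b = (331/224, 117/224, -1)
c = (0, 16/9, 3/7)
Ac = (0, 0, -32/9)
Σ b_i: 331/224·1 + 117/224·1 + (-1)·1 = 1 ✓
b·c: 117/224·16/9 + (-1)·3/7 = 1/2 ✓
b·c²: 117/224·256/81 + (-1)·9/49 = 647/441 ≠ 1/3 ⇒ order 2.
b·Ac: (-1)·(-32/9) = 32/9 ≠ 1/6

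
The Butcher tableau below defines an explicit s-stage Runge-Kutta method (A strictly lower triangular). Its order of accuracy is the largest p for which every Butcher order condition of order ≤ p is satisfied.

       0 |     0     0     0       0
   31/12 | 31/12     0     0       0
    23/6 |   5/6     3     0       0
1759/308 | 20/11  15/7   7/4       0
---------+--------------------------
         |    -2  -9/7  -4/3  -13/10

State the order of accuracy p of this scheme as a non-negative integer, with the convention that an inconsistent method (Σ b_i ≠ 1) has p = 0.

b = (-2, -9/7, -4/3, -13/10)
c = (0, 31/12, 23/6, 1759/308)
Ac = (0, 0, 31/4, 2057/168)
Σ b_i: (-2)·1 + (-9/7)·1 + (-4/3)·1 + (-13/10)·1 = -1243/210 ≠ 1 ⇒ order 0.

0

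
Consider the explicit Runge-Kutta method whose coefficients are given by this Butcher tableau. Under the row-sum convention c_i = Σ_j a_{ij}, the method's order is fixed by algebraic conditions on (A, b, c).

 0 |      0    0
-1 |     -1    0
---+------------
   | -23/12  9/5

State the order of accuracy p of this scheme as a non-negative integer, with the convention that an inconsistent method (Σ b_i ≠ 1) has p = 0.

0

b = (-23/12, 9/5)
c = (0, -1)
Σ b_i: (-23/12)·1 + 9/5·1 = -7/60 ≠ 1 ⇒ order 0.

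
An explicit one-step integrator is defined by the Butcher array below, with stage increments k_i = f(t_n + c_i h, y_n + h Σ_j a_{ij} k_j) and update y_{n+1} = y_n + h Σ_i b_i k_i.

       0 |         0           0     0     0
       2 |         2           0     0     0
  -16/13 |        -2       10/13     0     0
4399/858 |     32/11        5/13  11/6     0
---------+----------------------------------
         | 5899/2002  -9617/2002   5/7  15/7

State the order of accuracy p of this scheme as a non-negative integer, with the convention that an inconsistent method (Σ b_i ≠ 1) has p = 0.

2

b = (5899/2002, -9617/2002, 5/7, 15/7)
c = (0, 2, -16/13, 4399/858)
Ac = (0, 0, 20/13, -58/39)
Σ b_i: 5899/2002·1 + (-9617/2002)·1 + 5/7·1 + 15/7·1 = 1 ✓
b·c: (-9617/2002)·2 + 5/7·(-16/13) + 15/7·4399/858 = 1/2 ✓
b·c²: (-9617/2002)·4 + 5/7·256/169 + 15/7·19351201/736164 = 65609021/1717716 ≠ 1/3 ⇒ order 2.
b·Ac: 5/7·20/13 + 15/7·(-58/39) = -190/91 ≠ 1/6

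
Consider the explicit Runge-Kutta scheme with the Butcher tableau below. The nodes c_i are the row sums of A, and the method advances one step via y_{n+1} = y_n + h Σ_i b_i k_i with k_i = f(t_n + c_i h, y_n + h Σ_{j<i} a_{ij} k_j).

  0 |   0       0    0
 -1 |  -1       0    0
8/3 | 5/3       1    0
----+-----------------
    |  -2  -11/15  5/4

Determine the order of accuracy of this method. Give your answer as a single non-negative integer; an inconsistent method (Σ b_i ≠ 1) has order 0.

b = (-2, -11/15, 5/4)
c = (0, -1, 8/3)
Ac = (0, 0, -1)
Σ b_i: (-2)·1 + (-11/15)·1 + 5/4·1 = -89/60 ≠ 1 ⇒ order 0.

0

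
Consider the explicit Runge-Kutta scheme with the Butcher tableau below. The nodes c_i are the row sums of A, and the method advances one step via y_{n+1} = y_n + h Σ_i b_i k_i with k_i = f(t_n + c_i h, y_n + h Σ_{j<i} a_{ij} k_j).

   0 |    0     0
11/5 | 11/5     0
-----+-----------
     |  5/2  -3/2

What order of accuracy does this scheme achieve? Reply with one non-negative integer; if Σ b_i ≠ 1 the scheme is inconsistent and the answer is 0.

b = (5/2, -3/2)
c = (0, 11/5)
Σ b_i: 5/2·1 + (-3/2)·1 = 1 ✓
b·c: (-3/2)·11/5 = -33/10 ≠ 1/2 ⇒ order 1.

1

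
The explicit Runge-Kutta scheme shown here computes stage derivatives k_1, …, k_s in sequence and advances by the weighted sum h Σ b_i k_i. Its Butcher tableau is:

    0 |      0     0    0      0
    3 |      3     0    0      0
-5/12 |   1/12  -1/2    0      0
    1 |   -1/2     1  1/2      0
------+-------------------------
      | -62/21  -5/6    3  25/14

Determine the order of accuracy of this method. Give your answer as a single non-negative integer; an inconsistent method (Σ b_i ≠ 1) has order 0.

b = (-62/21, -5/6, 3, 25/14)
c = (0, 3, -5/12, 1)
Ac = (0, 0, -3/2, 67/24)
Σ b_i: (-62/21)·1 + (-5/6)·1 + 3·1 + 25/14·1 = 1 ✓
b·c: (-5/6)·3 + 3·(-5/12) + 25/14·1 = -55/28 ≠ 1/2 ⇒ order 1.

1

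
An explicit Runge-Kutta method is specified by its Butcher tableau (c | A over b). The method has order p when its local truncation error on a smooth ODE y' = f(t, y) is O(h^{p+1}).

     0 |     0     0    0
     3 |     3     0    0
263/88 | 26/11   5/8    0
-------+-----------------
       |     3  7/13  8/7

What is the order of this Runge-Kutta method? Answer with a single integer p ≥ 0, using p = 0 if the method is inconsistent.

b = (3, 7/13, 8/7)
c = (0, 3, 263/88)
Ac = (0, 0, 15/8)
Σ b_i: 3·1 + 7/13·1 + 8/7·1 = 426/91 ≠ 1 ⇒ order 0.

0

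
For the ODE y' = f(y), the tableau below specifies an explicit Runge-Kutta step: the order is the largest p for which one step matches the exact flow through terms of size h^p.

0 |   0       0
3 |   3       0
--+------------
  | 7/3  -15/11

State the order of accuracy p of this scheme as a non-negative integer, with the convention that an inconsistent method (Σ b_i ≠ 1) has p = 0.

b = (7/3, -15/11)
c = (0, 3)
Σ b_i: 7/3·1 + (-15/11)·1 = 32/33 ≠ 1 ⇒ order 0.

0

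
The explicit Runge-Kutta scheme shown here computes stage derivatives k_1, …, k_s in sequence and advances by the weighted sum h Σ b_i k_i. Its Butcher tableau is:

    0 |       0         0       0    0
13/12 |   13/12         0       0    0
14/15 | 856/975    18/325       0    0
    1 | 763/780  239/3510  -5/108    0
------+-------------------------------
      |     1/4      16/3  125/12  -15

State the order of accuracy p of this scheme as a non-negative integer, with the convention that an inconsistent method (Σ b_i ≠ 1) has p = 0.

b = (1/4, 16/3, 125/12, -15)
c = (0, 13/12, 14/15, 1)
Ac = (0, 0, 3/50, 11/360)
Σ b_i: 1/4·1 + 16/3·1 + 125/12·1 + (-15)·1 = 1 ✓
b·c: 16/3·13/12 + 125/12·14/15 + (-15)·1 = 1/2 ✓
b·c²: 16/3·169/144 + 125/12·196/225 + (-15)·1 = 1/3 ✓
b·Ac: 125/12·3/50 + (-15)·11/360 = 1/6 ✓
b·c³: 16/3·2197/1728 + 125/12·2744/3375 + (-15)·1 = 1/4 ✓
b·(c∘Ac): 125/12·7/125 + (-15)·11/360 = 1/8 ✓
b·Ac²: 125/12·13/200 + (-15)·19/480 = 1/12 ✓
b·A²c: (-15)·(-1/360) = 1/24 ✓; 4 stages ⇒ order 4.

4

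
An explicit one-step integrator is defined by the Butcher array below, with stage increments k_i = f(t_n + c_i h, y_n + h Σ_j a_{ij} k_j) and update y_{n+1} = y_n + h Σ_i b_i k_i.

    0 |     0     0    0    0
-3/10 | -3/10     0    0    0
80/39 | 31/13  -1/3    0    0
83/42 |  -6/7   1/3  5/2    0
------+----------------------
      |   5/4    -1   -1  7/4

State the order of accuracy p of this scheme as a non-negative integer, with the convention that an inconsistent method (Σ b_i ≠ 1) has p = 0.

b = (5/4, -1, -1, 7/4)
c = (0, -3/10, 80/39, 83/42)
Ac = (0, 0, 1/10, 1961/390)
Σ b_i: 5/4·1 + (-1)·1 + (-1)·1 + 7/4·1 = 1 ✓
b·c: (-1)·(-3/10) + (-1)·80/39 + 7/4·83/42 = 2663/1560 ≠ 1/2 ⇒ order 1.

1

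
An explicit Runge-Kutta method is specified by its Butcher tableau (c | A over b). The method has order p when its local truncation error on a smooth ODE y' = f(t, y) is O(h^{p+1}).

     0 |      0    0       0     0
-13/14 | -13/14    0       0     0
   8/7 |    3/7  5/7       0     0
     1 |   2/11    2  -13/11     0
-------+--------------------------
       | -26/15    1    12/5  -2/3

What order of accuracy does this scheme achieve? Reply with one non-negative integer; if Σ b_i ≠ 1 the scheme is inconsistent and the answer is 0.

b = (-26/15, 1, 12/5, -2/3)
c = (0, -13/14, 8/7, 1)
Ac = (0, 0, -65/98, -247/77)
Σ b_i: (-26/15)·1 + 1·1 + 12/5·1 + (-2/3)·1 = 1 ✓
b·c: 1·(-13/14) + 12/5·8/7 + (-2/3)·1 = 241/210 ≠ 1/2 ⇒ order 1.

1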